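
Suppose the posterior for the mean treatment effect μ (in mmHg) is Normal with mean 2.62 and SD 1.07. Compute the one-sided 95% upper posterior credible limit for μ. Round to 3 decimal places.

Need U with P(μ ≤ U) = 0.95: U = 2.62 + z_{0.05}·1.07.
z = 1.645; U = 2.62 + 1.645 × 1.07 = 4.380.

4.380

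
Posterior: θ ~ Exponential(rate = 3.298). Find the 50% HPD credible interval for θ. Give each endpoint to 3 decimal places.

The exponential density is strictly decreasing on [0, ∞), so the HPD interval is anchored at 0: [0, q] with P(θ ≤ q) = 0.50.
q = −ln(1 − 0.50) / 3.298 = 0.6931 / 3.298 = 0.210.

[0.000, 0.210]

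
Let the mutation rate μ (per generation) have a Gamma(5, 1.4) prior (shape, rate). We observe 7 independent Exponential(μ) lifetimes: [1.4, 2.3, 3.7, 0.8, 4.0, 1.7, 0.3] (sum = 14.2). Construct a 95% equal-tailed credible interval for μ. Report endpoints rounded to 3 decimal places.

Posterior: Gamma(5+7, 1.4+14.2) = Gamma(12, 15.6) (shape, rate).
Equal-tailed 95% interval: Gamma(12, 15.6) quantiles at 0.025 and 0.975.
Posterior mean ≈ 0.769, SD ≈ 0.222; a Normal approximation gives roughly [0.334, 1.204].
Exact: lower = 0.397; upper = 1.262.

[0.397, 1.262]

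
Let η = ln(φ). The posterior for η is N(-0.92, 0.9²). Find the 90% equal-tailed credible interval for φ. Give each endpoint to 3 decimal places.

[0.091, 1.751]

On the log scale the 90% interval is -0.92 ± 1.645 × 0.9 = [-2.4004, 0.5604].
Exponentiate: [e^-2.4004, e^0.5604] = [0.091, 1.751].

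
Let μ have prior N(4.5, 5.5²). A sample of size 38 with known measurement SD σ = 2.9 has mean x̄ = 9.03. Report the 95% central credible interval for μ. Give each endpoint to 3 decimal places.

Posterior precision = 1/5.5² + 38/2.9² = 0.0331 + 4.5184 = 4.5515, so posterior SD = 0.4687.
Posterior mean = (4.5/5.5² + 38·9.03/2.9²) / 4.5515 = 8.9971.
Interval: 8.9971 ± 1.960 × 0.4687 → [8.078, 9.916].

[8.078, 9.916]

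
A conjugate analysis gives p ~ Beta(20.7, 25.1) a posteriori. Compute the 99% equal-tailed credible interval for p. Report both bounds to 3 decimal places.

Posterior: Beta(20.7, 25.1).
Equal-tailed 99% interval: the 0.005 and 0.995 quantiles of Beta(20.7, 25.1).
Posterior mean ≈ 0.452, SD ≈ 0.073; a Normal approximation gives roughly [0.265, 0.639].
Exact: F⁻¹(0.005) = 0.272; F⁻¹(0.995) = 0.640.

[0.272, 0.640]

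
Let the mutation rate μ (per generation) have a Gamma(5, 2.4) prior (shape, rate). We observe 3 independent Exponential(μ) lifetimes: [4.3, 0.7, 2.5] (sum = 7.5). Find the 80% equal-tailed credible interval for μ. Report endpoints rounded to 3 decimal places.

[0.470, 1.189]

Posterior: Gamma(5+3, 2.4+7.5) = Gamma(8, 9.9) (shape, rate).
Equal-tailed 80% interval: Gamma(8, 9.9) quantiles at 0.1 and 0.9.
Posterior mean ≈ 0.808, SD ≈ 0.286; a Normal approximation gives roughly [0.442, 1.174].
Exact: lower = 0.470; upper = 1.189.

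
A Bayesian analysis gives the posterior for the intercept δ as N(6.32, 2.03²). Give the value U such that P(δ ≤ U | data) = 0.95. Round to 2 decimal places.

Need U with P(δ ≤ U) = 0.95: U = 6.32 + z_{0.05}·2.03.
z = 1.645; U = 6.32 + 1.645 × 2.03 = 9.66.

9.66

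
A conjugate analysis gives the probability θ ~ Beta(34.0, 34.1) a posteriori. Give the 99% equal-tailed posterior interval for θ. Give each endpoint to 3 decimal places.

[0.346, 0.652]

Posterior: Beta(34.0, 34.1).
Equal-tailed 99% interval: the 0.005 and 0.995 quantiles of Beta(34.0, 34.1).
Posterior mean ≈ 0.499, SD ≈ 0.060; a Normal approximation gives roughly [0.344, 0.654].
Exact: F⁻¹(0.005) = 0.346; F⁻¹(0.995) = 0.652.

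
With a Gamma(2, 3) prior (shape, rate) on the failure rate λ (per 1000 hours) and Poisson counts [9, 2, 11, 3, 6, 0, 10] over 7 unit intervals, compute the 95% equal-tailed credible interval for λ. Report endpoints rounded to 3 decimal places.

Posterior: Gamma(2+41, 3+7) = Gamma(43, 10) (shape, rate).
Equal-tailed 95% interval: Gamma(43, 10) quantiles at 0.025 and 0.975.
Posterior mean ≈ 4.300, SD ≈ 0.656; a Normal approximation gives roughly [3.015, 5.585].
Exact: lower = 3.112; upper = 5.677.

[3.112, 5.677]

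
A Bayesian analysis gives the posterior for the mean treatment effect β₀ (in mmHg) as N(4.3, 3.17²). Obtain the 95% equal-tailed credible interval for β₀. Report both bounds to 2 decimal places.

The posterior is symmetric, so the 95% equal-tailed interval is β₀ = 4.3 ± z·3.17 with z = 1.960.
Half-width: 1.960 × 3.17 = 6.21.
4.3 − 6.21 = -1.91; 4.3 + 6.21 = 10.51.

[-1.91, 10.51]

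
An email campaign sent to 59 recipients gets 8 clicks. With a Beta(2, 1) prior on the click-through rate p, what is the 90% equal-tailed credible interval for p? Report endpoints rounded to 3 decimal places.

Posterior: Beta(2+8, 1+51) = Beta(10, 52).
Equal-tailed 90% interval: the 0.05 and 0.95 quantiles of Beta(10, 52).
Posterior mean ≈ 0.161, SD ≈ 0.046; a Normal approximation gives roughly [0.085, 0.238].
Exact: F⁻¹(0.05) = 0.092; F⁻¹(0.95) = 0.243.

[0.092, 0.243]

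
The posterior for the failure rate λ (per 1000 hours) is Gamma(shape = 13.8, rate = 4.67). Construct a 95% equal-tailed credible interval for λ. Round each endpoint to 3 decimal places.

[1.607, 4.706]

Posterior: Gamma(shape 13.8, rate 4.67).
Equal-tailed 95% interval: Gamma(13.8, 4.67) quantiles at 0.025 and 0.975.
Posterior mean ≈ 2.955, SD ≈ 0.795; a Normal approximation gives roughly [1.396, 4.514].
Exact: lower = 1.607; upper = 4.706.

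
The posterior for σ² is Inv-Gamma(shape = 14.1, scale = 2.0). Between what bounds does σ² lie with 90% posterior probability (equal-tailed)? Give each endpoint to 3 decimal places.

Inverse-Gamma(14.1, 2.0) quantiles: F⁻¹(0.05) and F⁻¹(0.95).
Equivalently, 1/σ² ~ Gamma(14.1, rate = 2.0); invert its 0.95 and 0.05 quantiles.
Posterior mean ≈ 0.153, SD ≈ 0.044; a Normal approximation gives roughly [0.080, 0.225].
Exact: lower = 0.096; upper = 0.234.

[0.096, 0.234]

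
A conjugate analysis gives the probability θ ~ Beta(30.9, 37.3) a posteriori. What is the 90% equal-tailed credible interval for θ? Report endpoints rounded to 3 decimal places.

Posterior: Beta(30.9, 37.3).
Equal-tailed 90% interval: the 0.05 and 0.95 quantiles of Beta(30.9, 37.3).
Posterior mean ≈ 0.453, SD ≈ 0.060; a Normal approximation gives roughly [0.355, 0.552].
Exact: F⁻¹(0.05) = 0.355; F⁻¹(0.95) = 0.552.

[0.355, 0.552]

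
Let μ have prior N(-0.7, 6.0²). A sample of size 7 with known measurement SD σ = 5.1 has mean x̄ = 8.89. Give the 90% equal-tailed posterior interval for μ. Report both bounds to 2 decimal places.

[4.97, 11.01]

Posterior precision = 1/6.0² + 7/5.1² = 0.0278 + 0.2691 = 0.2969, so posterior SD = 1.8352.
Posterior mean = (-0.7/6.0² + 7·8.89/5.1²) / 0.2969 = 7.9928.
Interval: 7.9928 ± 1.645 × 1.8352 → [4.97, 11.01].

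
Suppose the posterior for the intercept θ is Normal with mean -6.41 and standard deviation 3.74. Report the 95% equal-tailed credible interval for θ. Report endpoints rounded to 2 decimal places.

The posterior is symmetric, so the 95% equal-tailed interval is θ = -6.41 ± z·3.74 with z = 1.960.
Half-width: 1.960 × 3.74 = 7.33.
-6.41 − 7.33 = -13.74; -6.41 + 7.33 = 0.92.

[-13.74, 0.92]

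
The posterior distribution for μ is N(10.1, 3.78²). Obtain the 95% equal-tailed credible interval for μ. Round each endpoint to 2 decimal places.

[2.69, 17.51]

The posterior is symmetric, so the 95% equal-tailed interval is μ = 10.1 ± z·3.78 with z = 1.960.
Half-width: 1.960 × 3.78 = 7.41.
10.1 − 7.41 = 2.69; 10.1 + 7.41 = 17.51.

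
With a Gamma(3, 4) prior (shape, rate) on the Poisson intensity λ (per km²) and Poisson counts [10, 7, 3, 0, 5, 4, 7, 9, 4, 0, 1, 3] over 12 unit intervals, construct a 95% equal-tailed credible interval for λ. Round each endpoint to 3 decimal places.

[2.644, 4.474]

Posterior: Gamma(3+53, 4+12) = Gamma(56, 16) (shape, rate).
Equal-tailed 95% interval: Gamma(56, 16) quantiles at 0.025 and 0.975.
Posterior mean ≈ 3.500, SD ≈ 0.468; a Normal approximation gives roughly [2.583, 4.417].
Exact: lower = 2.644; upper = 4.474.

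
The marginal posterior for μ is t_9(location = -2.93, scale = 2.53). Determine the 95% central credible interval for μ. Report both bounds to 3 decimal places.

[-8.653, 2.793]

The t_9 distribution is symmetric; the 95% interval is -2.93 ± t·2.53 with t_{0.975,9} = 2.262.
Half-width: 2.262 × 2.53 = 5.723.
-2.93 − 5.723 = -8.653; -2.93 + 5.723 = 2.793.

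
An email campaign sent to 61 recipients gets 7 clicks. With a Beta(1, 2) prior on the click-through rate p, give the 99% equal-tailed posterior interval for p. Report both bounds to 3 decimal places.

Posterior: Beta(1+7, 2+54) = Beta(8, 56).
Equal-tailed 99% interval: the 0.005 and 0.995 quantiles of Beta(8, 56).
Posterior mean ≈ 0.125, SD ≈ 0.041; a Normal approximation gives roughly [0.019, 0.231].
Exact: F⁻¹(0.005) = 0.042; F⁻¹(0.995) = 0.251.

[0.042, 0.251]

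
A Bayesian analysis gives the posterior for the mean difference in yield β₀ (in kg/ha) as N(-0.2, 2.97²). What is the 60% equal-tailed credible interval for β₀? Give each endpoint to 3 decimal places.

The posterior is symmetric, so the 60% equal-tailed interval is β₀ = -0.2 ± z·2.97 with z = 0.842.
Half-width: 0.842 × 2.97 = 2.500.
-0.2 − 2.500 = -2.700; -0.2 + 2.500 = 2.300.

[-2.700, 2.300]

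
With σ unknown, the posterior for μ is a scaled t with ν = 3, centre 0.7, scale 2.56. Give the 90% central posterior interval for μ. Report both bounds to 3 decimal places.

[-5.325, 6.725]

The t_3 distribution is symmetric; the 90% interval is 0.7 ± t·2.56 with t_{0.95,3} = 2.353.
Half-width: 2.353 × 2.56 = 6.025.
0.7 − 6.025 = -5.325; 0.7 + 6.025 = 6.725.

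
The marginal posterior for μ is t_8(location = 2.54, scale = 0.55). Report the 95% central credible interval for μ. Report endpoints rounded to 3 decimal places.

The t_8 distribution is symmetric; the 95% interval is 2.54 ± t·0.55 with t_{0.975,8} = 2.306.
Half-width: 2.306 × 0.55 = 1.268.
2.54 − 1.268 = 1.272; 2.54 + 1.268 = 3.808.

[1.272, 3.808]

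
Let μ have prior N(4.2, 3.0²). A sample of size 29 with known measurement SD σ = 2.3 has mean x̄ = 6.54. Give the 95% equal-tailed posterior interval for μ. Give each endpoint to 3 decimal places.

[5.665, 7.322]

Posterior precision = 1/3.0² + 29/2.3² = 0.1111 + 5.4820 = 5.5932, so posterior SD = 0.4228.
Posterior mean = (4.2/3.0² + 29·6.54/2.3²) / 5.5932 = 6.4935.
Interval: 6.4935 ± 1.960 × 0.4228 → [5.665, 7.322].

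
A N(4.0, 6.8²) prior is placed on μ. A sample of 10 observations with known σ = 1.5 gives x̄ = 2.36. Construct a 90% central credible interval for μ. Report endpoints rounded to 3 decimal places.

Posterior precision = 1/6.8² + 10/1.5² = 0.0216 + 4.4444 = 4.4661, so posterior SD = 0.4732.
Posterior mean = (4.0/6.8² + 10·2.36/1.5²) / 4.4661 = 2.3679.
Interval: 2.3679 ± 1.645 × 0.4732 → [1.590, 3.146].

[1.590, 3.146]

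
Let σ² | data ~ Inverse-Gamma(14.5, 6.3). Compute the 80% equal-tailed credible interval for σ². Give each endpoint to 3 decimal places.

Inverse-Gamma(14.5, 6.3) quantiles: F⁻¹(0.1) and F⁻¹(0.9).
Equivalently, 1/σ² ~ Gamma(14.5, rate = 6.3); invert its 0.9 and 0.1 quantiles.
Posterior mean ≈ 0.467, SD ≈ 0.132; a Normal approximation gives roughly [0.298, 0.636].
Exact: lower = 0.322; upper = 0.637.

[0.322, 0.637]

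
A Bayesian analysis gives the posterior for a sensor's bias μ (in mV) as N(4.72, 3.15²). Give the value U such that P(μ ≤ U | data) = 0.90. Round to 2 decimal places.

8.76

Need U with P(μ ≤ U) = 0.90: U = 4.72 + z_{0.1}·3.15.
z = 1.282; U = 4.72 + 1.282 × 3.15 = 8.76.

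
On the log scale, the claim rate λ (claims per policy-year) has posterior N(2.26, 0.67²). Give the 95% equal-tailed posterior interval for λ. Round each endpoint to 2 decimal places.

[2.58, 35.63]

On the log scale the 95% interval is 2.26 ± 1.960 × 0.67 = [0.9468, 3.5732].
Exponentiate: [e^0.9468, e^3.5732] = [2.58, 35.63].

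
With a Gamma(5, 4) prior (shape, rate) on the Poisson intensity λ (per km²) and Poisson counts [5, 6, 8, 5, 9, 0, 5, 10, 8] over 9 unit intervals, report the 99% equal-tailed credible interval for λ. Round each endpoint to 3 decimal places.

Posterior: Gamma(5+56, 4+9) = Gamma(61, 13) (shape, rate).
Equal-tailed 99% interval: Gamma(61, 13) quantiles at 0.005 and 0.995.
Posterior mean ≈ 4.692, SD ≈ 0.601; a Normal approximation gives roughly [3.145, 6.240].
Exact: lower = 3.289; upper = 6.384.

[3.289, 6.384]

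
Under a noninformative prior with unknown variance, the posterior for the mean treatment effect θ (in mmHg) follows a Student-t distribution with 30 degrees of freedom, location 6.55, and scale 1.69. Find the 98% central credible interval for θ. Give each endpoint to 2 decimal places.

[2.40, 10.70]

The t_30 distribution is symmetric; the 98% interval is 6.55 ± t·1.69 with t_{0.99,30} = 2.457.
Half-width: 2.457 × 1.69 = 4.15.
6.55 − 4.15 = 2.40; 6.55 + 4.15 = 10.70.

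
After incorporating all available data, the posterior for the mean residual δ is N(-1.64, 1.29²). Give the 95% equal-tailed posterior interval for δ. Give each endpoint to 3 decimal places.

The posterior is symmetric, so the 95% equal-tailed interval is δ = -1.64 ± z·1.29 with z = 1.960.
Half-width: 1.960 × 1.29 = 2.528.
-1.64 − 2.528 = -4.168; -1.64 + 2.528 = 0.888.

[-4.168, 0.888]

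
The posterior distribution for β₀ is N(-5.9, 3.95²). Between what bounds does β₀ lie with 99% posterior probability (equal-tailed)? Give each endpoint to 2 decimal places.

[-16.07, 4.27]

The posterior is symmetric, so the 99% equal-tailed interval is β₀ = -5.9 ± z·3.95 with z = 2.576.
Half-width: 2.576 × 3.95 = 10.17.
-5.9 − 10.17 = -16.07; -5.9 + 10.17 = 4.27.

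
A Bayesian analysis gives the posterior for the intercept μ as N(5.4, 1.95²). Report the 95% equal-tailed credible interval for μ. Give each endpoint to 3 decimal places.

The posterior is symmetric, so the 95% equal-tailed interval is μ = 5.4 ± z·1.95 with z = 1.960.
Half-width: 1.960 × 1.95 = 3.822.
5.4 − 3.822 = 1.578; 5.4 + 3.822 = 9.222.

[1.578, 9.222]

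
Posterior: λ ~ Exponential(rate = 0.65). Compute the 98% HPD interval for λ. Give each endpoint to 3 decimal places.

The exponential density is strictly decreasing on [0, ∞), so the HPD interval is anchored at 0: [0, q] with P(λ ≤ q) = 0.98.
q = −ln(1 − 0.98) / 0.65 = 3.9120 / 0.65 = 6.018.

[0.000, 6.018]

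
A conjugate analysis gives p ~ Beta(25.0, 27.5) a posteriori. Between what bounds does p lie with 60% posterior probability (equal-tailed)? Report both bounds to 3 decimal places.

[0.418, 0.534]

Posterior: Beta(25.0, 27.5).
Equal-tailed 60% interval: the 0.2 and 0.8 quantiles of Beta(25.0, 27.5).
Posterior mean ≈ 0.476, SD ≈ 0.068; a Normal approximation gives roughly [0.419, 0.534].
Exact: F⁻¹(0.2) = 0.418; F⁻¹(0.8) = 0.534.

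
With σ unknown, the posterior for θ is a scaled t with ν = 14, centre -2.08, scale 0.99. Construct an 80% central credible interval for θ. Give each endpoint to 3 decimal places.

The t_14 distribution is symmetric; the 80% interval is -2.08 ± t·0.99 with t_{0.9,14} = 1.345.
Half-width: 1.345 × 0.99 = 1.332.
-2.08 − 1.332 = -3.412; -2.08 + 1.332 = -0.748.

[-3.412, -0.748]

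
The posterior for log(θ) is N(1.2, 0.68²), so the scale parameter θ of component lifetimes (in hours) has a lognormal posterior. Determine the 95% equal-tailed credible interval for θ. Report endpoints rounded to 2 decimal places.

On the log scale the 95% interval is 1.2 ± 1.960 × 0.68 = [-0.1328, 2.5328].
Exponentiate: [e^-0.1328, e^2.5328] = [0.88, 12.59].

[0.88, 12.59]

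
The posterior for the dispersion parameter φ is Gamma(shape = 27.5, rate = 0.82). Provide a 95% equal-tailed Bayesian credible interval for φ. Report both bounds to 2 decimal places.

Posterior: Gamma(shape 27.5, rate 0.82).
Equal-tailed 95% interval: Gamma(27.5, 0.82) quantiles at 0.025 and 0.975.
Posterior mean ≈ 33.54, SD ≈ 6.40; a Normal approximation gives roughly [21.00, 46.07].
Exact: lower = 22.19; upper = 47.18.

[22.19, 47.18]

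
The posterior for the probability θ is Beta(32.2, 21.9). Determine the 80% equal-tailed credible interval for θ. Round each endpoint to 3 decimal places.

Posterior: Beta(32.2, 21.9).
Equal-tailed 80% interval: the 0.1 and 0.9 quantiles of Beta(32.2, 21.9).
Posterior mean ≈ 0.595, SD ≈ 0.066; a Normal approximation gives roughly [0.510, 0.680].
Exact: F⁻¹(0.1) = 0.509; F⁻¹(0.9) = 0.680.

[0.509, 0.680]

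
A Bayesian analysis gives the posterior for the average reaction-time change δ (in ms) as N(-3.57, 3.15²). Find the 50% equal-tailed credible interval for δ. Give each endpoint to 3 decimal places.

[-5.695, -1.445]

The posterior is symmetric, so the 50% equal-tailed interval is δ = -3.57 ± z·3.15 with z = 0.674.
Half-width: 0.674 × 3.15 = 2.125.
-3.57 − 2.125 = -5.695; -3.57 + 2.125 = -1.445.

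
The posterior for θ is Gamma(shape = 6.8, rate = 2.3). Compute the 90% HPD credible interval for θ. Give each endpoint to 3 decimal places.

The posterior is unimodal and skewed, so the HPD interval has equal density at both endpoints and is the shortest 90% interval.
Solving f(1.153) = f(4.693) with F(4.693) − F(1.153) = 0.90 gives [1.153, 4.693].
For comparison, the equal-tailed interval is [1.369, 5.034]; the HPD is narrower and shifted toward the mode.

[1.153, 4.693]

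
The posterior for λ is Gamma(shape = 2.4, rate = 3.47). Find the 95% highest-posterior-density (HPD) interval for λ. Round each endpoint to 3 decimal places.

[0.035, 1.565]

The posterior is unimodal and skewed, so the HPD interval has equal density at both endpoints and is the shortest 95% interval.
Solving f(0.035) = f(1.565) with F(1.565) − F(0.035) = 0.95 gives [0.035, 1.565].
For comparison, the equal-tailed interval is [0.109, 1.801]; the HPD is narrower and shifted toward the mode.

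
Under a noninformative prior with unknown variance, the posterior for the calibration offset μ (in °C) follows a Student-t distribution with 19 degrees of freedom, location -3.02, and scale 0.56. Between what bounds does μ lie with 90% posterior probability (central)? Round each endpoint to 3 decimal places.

The t_19 distribution is symmetric; the 90% interval is -3.02 ± t·0.56 with t_{0.95,19} = 1.729.
Half-width: 1.729 × 0.56 = 0.968.
-3.02 − 0.968 = -3.988; -3.02 + 0.968 = -2.052.

[-3.988, -2.052]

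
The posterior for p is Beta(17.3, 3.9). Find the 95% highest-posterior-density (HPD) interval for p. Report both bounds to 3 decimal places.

[0.654, 0.960]

The posterior is unimodal and skewed, so the HPD interval has equal density at both endpoints and is the shortest 95% interval.
Solving f(0.654) = f(0.960) with F(0.960) − F(0.654) = 0.95 gives [0.654, 0.960].
For comparison, the equal-tailed interval is [0.630, 0.946]; the HPD is narrower and shifted toward the mode.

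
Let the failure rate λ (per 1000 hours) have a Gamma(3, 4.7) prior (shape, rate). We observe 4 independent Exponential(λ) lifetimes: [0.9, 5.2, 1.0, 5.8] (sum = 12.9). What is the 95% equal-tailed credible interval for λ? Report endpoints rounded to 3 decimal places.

[0.160, 0.742]

Posterior: Gamma(3+4, 4.7+12.9) = Gamma(7, 17.6) (shape, rate).
Equal-tailed 95% interval: Gamma(7, 17.6) quantiles at 0.025 and 0.975.
Posterior mean ≈ 0.398, SD ≈ 0.150; a Normal approximation gives roughly [0.103, 0.692].
Exact: lower = 0.160; upper = 0.742.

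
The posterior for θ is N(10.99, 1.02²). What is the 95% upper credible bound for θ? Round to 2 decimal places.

12.67

Need U with P(θ ≤ U) = 0.95: U = 10.99 + z_{0.05}·1.02.
z = 1.645; U = 10.99 + 1.645 × 1.02 = 12.67.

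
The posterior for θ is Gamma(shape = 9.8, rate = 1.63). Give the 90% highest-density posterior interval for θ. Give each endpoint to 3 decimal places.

The posterior is unimodal and skewed, so the HPD interval has equal density at both endpoints and is the shortest 90% interval.
Solving f(2.912) = f(9.009) with F(9.009) − F(2.912) = 0.90 gives [2.912, 9.009].
For comparison, the equal-tailed interval is [3.238, 9.480]; the HPD is narrower and shifted toward the mode.

[2.912, 9.009]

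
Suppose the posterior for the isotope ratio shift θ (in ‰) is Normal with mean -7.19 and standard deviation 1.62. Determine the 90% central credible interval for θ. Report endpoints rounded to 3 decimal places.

The posterior is symmetric, so the 90% equal-tailed interval is θ = -7.19 ± z·1.62 with z = 1.645.
Half-width: 1.645 × 1.62 = 2.665.
-7.19 − 2.665 = -9.855; -7.19 + 2.665 = -4.525.

[-9.855, -4.525]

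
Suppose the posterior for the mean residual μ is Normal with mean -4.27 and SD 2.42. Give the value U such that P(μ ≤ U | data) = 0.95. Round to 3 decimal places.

-0.289

Need U with P(μ ≤ U) = 0.95: U = -4.27 + z_{0.05}·2.42.
z = 1.645; U = -4.27 + 1.645 × 2.42 = -0.289.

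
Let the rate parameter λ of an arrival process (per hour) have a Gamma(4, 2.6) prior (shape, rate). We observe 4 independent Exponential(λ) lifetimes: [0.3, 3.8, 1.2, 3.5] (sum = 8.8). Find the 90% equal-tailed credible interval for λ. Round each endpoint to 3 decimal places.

Posterior: Gamma(4+4, 2.6+8.8) = Gamma(8, 11.4) (shape, rate).
Equal-tailed 90% interval: Gamma(8, 11.4) quantiles at 0.05 and 0.95.
Posterior mean ≈ 0.702, SD ≈ 0.248; a Normal approximation gives roughly [0.294, 1.110].
Exact: lower = 0.349; upper = 1.153.

[0.349, 1.153]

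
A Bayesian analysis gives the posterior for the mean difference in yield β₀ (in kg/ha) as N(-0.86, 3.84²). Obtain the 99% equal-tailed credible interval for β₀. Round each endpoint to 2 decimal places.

The posterior is symmetric, so the 99% equal-tailed interval is β₀ = -0.86 ± z·3.84 with z = 2.576.
Half-width: 2.576 × 3.84 = 9.89.
-0.86 − 9.89 = -10.75; -0.86 + 9.89 = 9.03.

[-10.75, 9.03]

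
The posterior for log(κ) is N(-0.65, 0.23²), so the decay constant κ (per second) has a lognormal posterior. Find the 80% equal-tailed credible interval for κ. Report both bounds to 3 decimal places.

On the log scale the 80% interval is -0.65 ± 1.282 × 0.23 = [-0.9448, -0.3552].
Exponentiate: [e^-0.9448, e^-0.3552] = [0.389, 0.701].

[0.389, 0.701]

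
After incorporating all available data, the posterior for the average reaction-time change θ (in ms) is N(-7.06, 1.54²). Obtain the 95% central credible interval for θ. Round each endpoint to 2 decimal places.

The posterior is symmetric, so the 95% equal-tailed interval is θ = -7.06 ± z·1.54 with z = 1.960.
Half-width: 1.960 × 1.54 = 3.02.
-7.06 − 3.02 = -10.08; -7.06 + 3.02 = -4.04.

[-10.08, -4.04]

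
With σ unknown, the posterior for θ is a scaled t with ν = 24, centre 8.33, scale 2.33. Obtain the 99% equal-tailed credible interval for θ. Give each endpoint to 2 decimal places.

[1.81, 14.85]

The t_24 distribution is symmetric; the 99% interval is 8.33 ± t·2.33 with t_{0.995,24} = 2.797.
Half-width: 2.797 × 2.33 = 6.52.
8.33 − 6.52 = 1.81; 8.33 + 6.52 = 14.85.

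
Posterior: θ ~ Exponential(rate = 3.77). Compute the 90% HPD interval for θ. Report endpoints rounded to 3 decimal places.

[0.000, 0.611]

The exponential density is strictly decreasing on [0, ∞), so the HPD interval is anchored at 0: [0, q] with P(θ ≤ q) = 0.90.
q = −ln(1 − 0.90) / 3.77 = 2.3026 / 3.77 = 0.611.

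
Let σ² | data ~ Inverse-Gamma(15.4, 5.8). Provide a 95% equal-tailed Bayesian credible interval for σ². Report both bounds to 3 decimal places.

Inverse-Gamma(15.4, 5.8) quantiles: F⁻¹(0.025) and F⁻¹(0.975).
Equivalently, 1/σ² ~ Gamma(15.4, rate = 5.8); invert its 0.975 and 0.025 quantiles.
Posterior mean ≈ 0.403, SD ≈ 0.110; a Normal approximation gives roughly [0.187, 0.618].
Exact: lower = 0.242; upper = 0.667.

[0.242, 0.667]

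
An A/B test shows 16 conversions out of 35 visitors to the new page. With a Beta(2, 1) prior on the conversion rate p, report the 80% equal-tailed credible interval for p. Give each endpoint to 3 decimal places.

Posterior: Beta(2+16, 1+19) = Beta(18, 20).
Equal-tailed 80% interval: the 0.1 and 0.9 quantiles of Beta(18, 20).
Posterior mean ≈ 0.474, SD ≈ 0.080; a Normal approximation gives roughly [0.371, 0.576].
Exact: F⁻¹(0.1) = 0.371; F⁻¹(0.9) = 0.577.

[0.371, 0.577]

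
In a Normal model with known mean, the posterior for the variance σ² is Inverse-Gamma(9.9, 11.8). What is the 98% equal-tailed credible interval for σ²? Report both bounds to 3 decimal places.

Inverse-Gamma(9.9, 11.8) quantiles: F⁻¹(0.01) and F⁻¹(0.99).
Equivalently, 1/σ² ~ Gamma(9.9, rate = 11.8); invert its 0.99 and 0.01 quantiles.
Posterior mean ≈ 1.326, SD ≈ 0.472; a Normal approximation gives roughly [0.228, 2.423].
Exact: lower = 0.633; upper = 2.901.

[0.633, 2.901]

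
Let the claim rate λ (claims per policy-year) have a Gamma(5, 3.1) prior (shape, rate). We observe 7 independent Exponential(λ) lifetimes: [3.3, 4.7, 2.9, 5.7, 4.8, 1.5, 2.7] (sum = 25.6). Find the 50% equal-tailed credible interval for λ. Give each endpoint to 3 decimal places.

Posterior: Gamma(5+7, 3.1+25.6) = Gamma(12, 28.7) (shape, rate).
Equal-tailed 50% interval: Gamma(12, 28.7) quantiles at 0.25 and 0.75.
Posterior mean ≈ 0.418, SD ≈ 0.121; a Normal approximation gives roughly [0.337, 0.500].
Exact: lower = 0.332; upper = 0.492.

[0.332, 0.492]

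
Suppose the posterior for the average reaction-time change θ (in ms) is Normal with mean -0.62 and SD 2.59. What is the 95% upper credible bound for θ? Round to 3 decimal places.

3.640

Need U with P(θ ≤ U) = 0.95: U = -0.62 + z_{0.05}·2.59.
z = 1.645; U = -0.62 + 1.645 × 2.59 = 3.640.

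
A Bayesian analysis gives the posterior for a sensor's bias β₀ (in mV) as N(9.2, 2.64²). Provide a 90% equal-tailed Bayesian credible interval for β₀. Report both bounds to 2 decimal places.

The posterior is symmetric, so the 90% equal-tailed interval is β₀ = 9.2 ± z·2.64 with z = 1.645.
Half-width: 1.645 × 2.64 = 4.34.
9.2 − 4.34 = 4.86; 9.2 + 4.34 = 13.54.

[4.86, 13.54]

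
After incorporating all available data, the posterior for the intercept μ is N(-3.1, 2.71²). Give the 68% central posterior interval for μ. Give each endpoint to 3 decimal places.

[-5.795, -0.405]

The posterior is symmetric, so the 68% equal-tailed interval is μ = -3.1 ± z·2.71 with z = 0.994.
Half-width: 0.994 × 2.71 = 2.695.
-3.1 − 2.695 = -5.795; -3.1 + 2.695 = -0.405.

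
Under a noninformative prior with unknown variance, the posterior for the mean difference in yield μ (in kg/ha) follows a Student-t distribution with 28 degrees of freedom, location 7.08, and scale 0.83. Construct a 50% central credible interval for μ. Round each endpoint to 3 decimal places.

The t_28 distribution is symmetric; the 50% interval is 7.08 ± t·0.83 with t_{0.75,28} = 0.683.
Half-width: 0.683 × 0.83 = 0.567.
7.08 − 0.567 = 6.513; 7.08 + 0.567 = 7.647.

[6.513, 7.647]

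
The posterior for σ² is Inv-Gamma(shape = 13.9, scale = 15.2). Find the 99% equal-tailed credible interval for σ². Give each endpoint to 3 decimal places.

[0.599, 2.466]

Inverse-Gamma(13.9, 15.2) quantiles: F⁻¹(0.005) and F⁻¹(0.995).
Equivalently, 1/σ² ~ Gamma(13.9, rate = 15.2); invert its 0.995 and 0.005 quantiles.
Posterior mean ≈ 1.178, SD ≈ 0.342; a Normal approximation gives roughly [0.298, 2.058].
Exact: lower = 0.599; upper = 2.466.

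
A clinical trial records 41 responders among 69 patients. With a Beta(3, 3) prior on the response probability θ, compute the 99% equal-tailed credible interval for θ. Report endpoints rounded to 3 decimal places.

[0.439, 0.726]

Posterior: Beta(3+41, 3+28) = Beta(44, 31).
Equal-tailed 99% interval: the 0.005 and 0.995 quantiles of Beta(44, 31).
Posterior mean ≈ 0.587, SD ≈ 0.056; a Normal approximation gives roughly [0.441, 0.732].
Exact: F⁻¹(0.005) = 0.439; F⁻¹(0.995) = 0.726.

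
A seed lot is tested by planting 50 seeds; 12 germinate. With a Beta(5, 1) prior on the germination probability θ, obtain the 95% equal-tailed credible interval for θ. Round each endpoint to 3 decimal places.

Posterior: Beta(5+12, 1+38) = Beta(17, 39).
Equal-tailed 95% interval: the 0.025 and 0.975 quantiles of Beta(17, 39).
Posterior mean ≈ 0.304, SD ≈ 0.061; a Normal approximation gives roughly [0.184, 0.423].
Exact: F⁻¹(0.025) = 0.191; F⁻¹(0.975) = 0.429.

[0.191, 0.429]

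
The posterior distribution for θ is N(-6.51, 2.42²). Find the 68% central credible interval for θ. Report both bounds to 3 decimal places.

The posterior is symmetric, so the 68% equal-tailed interval is θ = -6.51 ± z·2.42 with z = 0.994.
Half-width: 0.994 × 2.42 = 2.407.
-6.51 − 2.407 = -8.917; -6.51 + 2.407 = -4.103.

[-8.917, -4.103]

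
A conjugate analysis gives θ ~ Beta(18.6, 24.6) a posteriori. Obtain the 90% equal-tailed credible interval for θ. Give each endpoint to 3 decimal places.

Posterior: Beta(18.6, 24.6).
Equal-tailed 90% interval: the 0.05 and 0.95 quantiles of Beta(18.6, 24.6).
Posterior mean ≈ 0.431, SD ≈ 0.074; a Normal approximation gives roughly [0.308, 0.553].
Exact: F⁻¹(0.05) = 0.310; F⁻¹(0.95) = 0.555.

[0.310, 0.555]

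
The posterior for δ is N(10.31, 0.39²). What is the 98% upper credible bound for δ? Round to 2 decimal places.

Need U with P(δ ≤ U) = 0.98: U = 10.31 + z_{0.02}·0.39.
z = 2.054; U = 10.31 + 2.054 × 0.39 = 11.11.

11.11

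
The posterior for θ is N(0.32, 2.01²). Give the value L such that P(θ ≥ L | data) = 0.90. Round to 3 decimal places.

-2.256

Need L with P(θ ≥ L) = 0.90: L = 0.32 − z_{0.1}·2.01.
z = 1.282; L = 0.32 − 1.282 × 2.01 = -2.256.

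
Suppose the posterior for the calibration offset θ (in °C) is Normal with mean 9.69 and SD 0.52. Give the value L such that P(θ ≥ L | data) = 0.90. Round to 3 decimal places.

9.024

Need L with P(θ ≥ L) = 0.90: L = 9.69 − z_{0.1}·0.52.
z = 1.282; L = 9.69 − 1.282 × 0.52 = 9.024.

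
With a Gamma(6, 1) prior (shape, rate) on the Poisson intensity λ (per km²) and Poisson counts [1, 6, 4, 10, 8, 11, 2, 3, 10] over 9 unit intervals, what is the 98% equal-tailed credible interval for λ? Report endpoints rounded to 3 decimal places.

[4.431, 8.062]

Posterior: Gamma(6+55, 1+9) = Gamma(61, 10) (shape, rate).
Equal-tailed 98% interval: Gamma(61, 10) quantiles at 0.01 and 0.99.
Posterior mean ≈ 6.100, SD ≈ 0.781; a Normal approximation gives roughly [4.283, 7.917].
Exact: lower = 4.431; upper = 8.062.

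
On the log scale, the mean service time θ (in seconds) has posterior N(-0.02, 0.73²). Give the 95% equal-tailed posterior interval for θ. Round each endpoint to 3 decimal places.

[0.234, 4.099]

On the log scale the 95% interval is -0.02 ± 1.960 × 0.73 = [-1.4508, 1.4108].
Exponentiate: [e^-1.4508, e^1.4108] = [0.234, 4.099].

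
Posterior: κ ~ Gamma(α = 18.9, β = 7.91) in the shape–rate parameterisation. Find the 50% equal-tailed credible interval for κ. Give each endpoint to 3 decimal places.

[1.999, 2.734]

Posterior: Gamma(shape 18.9, rate 7.91).
Equal-tailed 50% interval: Gamma(18.9, 7.91) quantiles at 0.25 and 0.75.
Posterior mean ≈ 2.389, SD ≈ 0.550; a Normal approximation gives roughly [2.019, 2.760].
Exact: lower = 1.999; upper = 2.734.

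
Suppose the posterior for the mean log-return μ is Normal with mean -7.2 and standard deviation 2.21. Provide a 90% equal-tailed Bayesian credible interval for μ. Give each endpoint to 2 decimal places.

The posterior is symmetric, so the 90% equal-tailed interval is μ = -7.2 ± z·2.21 with z = 1.645.
Half-width: 1.645 × 2.21 = 3.64.
-7.2 − 3.64 = -10.84; -7.2 + 3.64 = -3.56.

[-10.84, -3.56]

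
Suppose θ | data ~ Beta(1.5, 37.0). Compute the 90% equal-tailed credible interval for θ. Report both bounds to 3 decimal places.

[0.005, 0.100]

Posterior: Beta(1.5, 37.0).
Equal-tailed 90% interval: the 0.05 and 0.95 quantiles of Beta(1.5, 37.0).
Posterior mean ≈ 0.039, SD ≈ 0.031; a Normal approximation gives roughly [-0.012, 0.090].
Exact: F⁻¹(0.05) = 0.005; F⁻¹(0.95) = 0.100.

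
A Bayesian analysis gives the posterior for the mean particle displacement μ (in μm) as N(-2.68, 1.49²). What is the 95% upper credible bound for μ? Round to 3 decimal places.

-0.229

Need U with P(μ ≤ U) = 0.95: U = -2.68 + z_{0.05}·1.49.
z = 1.645; U = -2.68 + 1.645 × 1.49 = -0.229.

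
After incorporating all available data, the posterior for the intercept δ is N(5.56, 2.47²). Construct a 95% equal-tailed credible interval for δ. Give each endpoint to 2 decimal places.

[0.72, 10.40]

The posterior is symmetric, so the 95% equal-tailed interval is δ = 5.56 ± z·2.47 with z = 1.960.
Half-width: 1.960 × 2.47 = 4.84.
5.56 − 4.84 = 0.72; 5.56 + 4.84 = 10.40.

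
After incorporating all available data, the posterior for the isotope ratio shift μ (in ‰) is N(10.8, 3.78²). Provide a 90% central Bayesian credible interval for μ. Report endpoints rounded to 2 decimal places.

[4.58, 17.02]

The posterior is symmetric, so the 90% equal-tailed interval is μ = 10.8 ± z·3.78 with z = 1.645.
Half-width: 1.645 × 3.78 = 6.22.
10.8 − 6.22 = 4.58; 10.8 + 6.22 = 17.02.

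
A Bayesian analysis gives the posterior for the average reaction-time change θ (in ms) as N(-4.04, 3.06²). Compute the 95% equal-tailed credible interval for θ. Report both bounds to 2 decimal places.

The posterior is symmetric, so the 95% equal-tailed interval is θ = -4.04 ± z·3.06 with z = 1.960.
Half-width: 1.960 × 3.06 = 6.00.
-4.04 − 6.00 = -10.04; -4.04 + 6.00 = 1.96.

[-10.04, 1.96]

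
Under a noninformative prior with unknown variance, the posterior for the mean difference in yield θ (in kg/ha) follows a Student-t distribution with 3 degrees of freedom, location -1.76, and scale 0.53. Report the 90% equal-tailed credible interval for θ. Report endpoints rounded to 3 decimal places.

[-3.007, -0.513]

The t_3 distribution is symmetric; the 90% interval is -1.76 ± t·0.53 with t_{0.95,3} = 2.353.
Half-width: 2.353 × 0.53 = 1.247.
-1.76 − 1.247 = -3.007; -1.76 + 1.247 = -0.513.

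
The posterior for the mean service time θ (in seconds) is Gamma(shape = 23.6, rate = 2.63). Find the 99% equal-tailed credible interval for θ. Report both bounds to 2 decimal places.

[4.93, 14.44]

Posterior: Gamma(shape 23.6, rate 2.63).
Equal-tailed 99% interval: Gamma(23.6, 2.63) quantiles at 0.005 and 0.995.
Posterior mean ≈ 8.97, SD ≈ 1.85; a Normal approximation gives roughly [4.22, 13.73].
Exact: lower = 4.93; upper = 14.44.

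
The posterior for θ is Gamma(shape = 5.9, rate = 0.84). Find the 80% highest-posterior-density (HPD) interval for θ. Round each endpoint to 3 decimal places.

The posterior is unimodal and skewed, so the HPD interval has equal density at both endpoints and is the shortest 80% interval.
Solving f(3.037) = f(9.972) with F(9.972) − F(3.037) = 0.80 gives [3.037, 9.972].
For comparison, the equal-tailed interval is [3.665, 10.890]; the HPD is narrower and shifted toward the mode.

[3.037, 9.972]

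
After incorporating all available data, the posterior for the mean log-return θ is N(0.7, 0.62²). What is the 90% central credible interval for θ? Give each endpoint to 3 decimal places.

[-0.320, 1.720]

The posterior is symmetric, so the 90% equal-tailed interval is θ = 0.7 ± z·0.62 with z = 1.645.
Half-width: 1.645 × 0.62 = 1.020.
0.7 − 1.020 = -0.320; 0.7 + 1.020 = 1.720.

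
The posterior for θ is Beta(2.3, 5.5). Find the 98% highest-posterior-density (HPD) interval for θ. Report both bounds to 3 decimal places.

[0.017, 0.657]

The posterior is unimodal and skewed, so the HPD interval has equal density at both endpoints and is the shortest 98% interval.
Solving f(0.017) = f(0.657) with F(0.657) − F(0.017) = 0.98 gives [0.017, 0.657].
For comparison, the equal-tailed interval is [0.036, 0.695]; the HPD is narrower and shifted toward the mode.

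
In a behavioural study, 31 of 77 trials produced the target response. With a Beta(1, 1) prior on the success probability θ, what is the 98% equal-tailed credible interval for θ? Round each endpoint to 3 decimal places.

Posterior: Beta(1+31, 1+46) = Beta(32, 47).
Equal-tailed 98% interval: the 0.01 and 0.99 quantiles of Beta(32, 47).
Posterior mean ≈ 0.405, SD ≈ 0.055; a Normal approximation gives roughly [0.277, 0.533].
Exact: F⁻¹(0.01) = 0.282; F⁻¹(0.99) = 0.535.

[0.282, 0.535]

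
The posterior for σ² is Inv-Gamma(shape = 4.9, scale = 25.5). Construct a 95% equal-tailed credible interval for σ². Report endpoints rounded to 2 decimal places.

[2.53, 16.26]

Inverse-Gamma(4.9, 25.5) quantiles: F⁻¹(0.025) and F⁻¹(0.975).
Equivalently, 1/σ² ~ Gamma(4.9, rate = 25.5); invert its 0.975 and 0.025 quantiles.
Posterior mean ≈ 6.54, SD ≈ 3.84; a Normal approximation gives roughly [-0.99, 14.06].
Exact: lower = 2.53; upper = 16.26.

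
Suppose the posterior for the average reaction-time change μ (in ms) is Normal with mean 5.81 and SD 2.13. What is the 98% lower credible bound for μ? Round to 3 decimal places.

1.436

Need L with P(μ ≥ L) = 0.98: L = 5.81 − z_{0.02}·2.13.
z = 2.054; L = 5.81 − 2.054 × 2.13 = 1.436.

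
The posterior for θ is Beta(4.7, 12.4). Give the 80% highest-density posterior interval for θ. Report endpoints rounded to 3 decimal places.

[0.128, 0.395]

The posterior is unimodal and skewed, so the HPD interval has equal density at both endpoints and is the shortest 80% interval.
Solving f(0.128) = f(0.395) with F(0.395) − F(0.128) = 0.80 gives [0.128, 0.395].
For comparison, the equal-tailed interval is [0.145, 0.417]; the HPD is narrower and shifted toward the mode.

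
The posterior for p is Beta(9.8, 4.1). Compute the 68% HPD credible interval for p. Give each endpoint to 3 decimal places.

The posterior is unimodal and skewed, so the HPD interval has equal density at both endpoints and is the shortest 68% interval.
Solving f(0.610) = f(0.846) with F(0.846) − F(0.610) = 0.68 gives [0.610, 0.846].
For comparison, the equal-tailed interval is [0.584, 0.825]; the HPD is narrower and shifted toward the mode.

[0.610, 0.846]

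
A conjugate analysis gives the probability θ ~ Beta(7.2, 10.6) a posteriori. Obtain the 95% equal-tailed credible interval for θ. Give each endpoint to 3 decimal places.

Posterior: Beta(7.2, 10.6).
Equal-tailed 95% interval: the 0.025 and 0.975 quantiles of Beta(7.2, 10.6).
Posterior mean ≈ 0.404, SD ≈ 0.113; a Normal approximation gives roughly [0.183, 0.626].
Exact: F⁻¹(0.025) = 0.196; F⁻¹(0.975) = 0.633.

[0.196, 0.633]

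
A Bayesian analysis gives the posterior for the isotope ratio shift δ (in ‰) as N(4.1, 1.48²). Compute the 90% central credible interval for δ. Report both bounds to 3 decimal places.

The posterior is symmetric, so the 90% equal-tailed interval is δ = 4.1 ± z·1.48 with z = 1.645.
Half-width: 1.645 × 1.48 = 2.434.
4.1 − 2.434 = 1.666; 4.1 + 2.434 = 6.534.

[1.666, 6.534]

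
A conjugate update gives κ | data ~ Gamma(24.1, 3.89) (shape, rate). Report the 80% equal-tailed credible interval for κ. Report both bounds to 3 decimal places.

Posterior: Gamma(shape 24.1, rate 3.89).
Equal-tailed 80% interval: Gamma(24.1, 3.89) quantiles at 0.1 and 0.9.
Posterior mean ≈ 6.195, SD ≈ 1.262; a Normal approximation gives roughly [4.578, 7.813].
Exact: lower = 4.643; upper = 7.858.

[4.643, 7.858]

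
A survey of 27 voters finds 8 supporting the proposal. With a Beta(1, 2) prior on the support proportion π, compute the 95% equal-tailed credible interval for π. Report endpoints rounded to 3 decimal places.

Posterior: Beta(1+8, 2+19) = Beta(9, 21).
Equal-tailed 95% interval: the 0.025 and 0.975 quantiles of Beta(9, 21).
Posterior mean ≈ 0.300, SD ≈ 0.082; a Normal approximation gives roughly [0.139, 0.461].
Exact: F⁻¹(0.025) = 0.153; F⁻¹(0.975) = 0.472.

[0.153, 0.472]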